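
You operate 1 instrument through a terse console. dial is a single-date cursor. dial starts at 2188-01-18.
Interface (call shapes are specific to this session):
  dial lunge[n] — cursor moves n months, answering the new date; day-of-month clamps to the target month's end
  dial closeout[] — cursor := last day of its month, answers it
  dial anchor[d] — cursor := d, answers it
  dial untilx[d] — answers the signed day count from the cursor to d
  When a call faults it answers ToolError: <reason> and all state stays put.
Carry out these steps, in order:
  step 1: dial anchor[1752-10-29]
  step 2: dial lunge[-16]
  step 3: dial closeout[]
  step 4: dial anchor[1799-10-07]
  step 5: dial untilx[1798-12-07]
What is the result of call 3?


Answer: 1751-06-30

Derivation:
I invoke dial anchor(d='1752-10-29'), — result: 1752-10-29.
I call dial lunge(n='-16'), and observe 1751-06-29.
Next I call dial closeout(), and see 1751-06-30.
Using dial anchor(d='1799-10-07'): 1799-10-07.
Calling dial untilx(d='1798-12-07'): -304.


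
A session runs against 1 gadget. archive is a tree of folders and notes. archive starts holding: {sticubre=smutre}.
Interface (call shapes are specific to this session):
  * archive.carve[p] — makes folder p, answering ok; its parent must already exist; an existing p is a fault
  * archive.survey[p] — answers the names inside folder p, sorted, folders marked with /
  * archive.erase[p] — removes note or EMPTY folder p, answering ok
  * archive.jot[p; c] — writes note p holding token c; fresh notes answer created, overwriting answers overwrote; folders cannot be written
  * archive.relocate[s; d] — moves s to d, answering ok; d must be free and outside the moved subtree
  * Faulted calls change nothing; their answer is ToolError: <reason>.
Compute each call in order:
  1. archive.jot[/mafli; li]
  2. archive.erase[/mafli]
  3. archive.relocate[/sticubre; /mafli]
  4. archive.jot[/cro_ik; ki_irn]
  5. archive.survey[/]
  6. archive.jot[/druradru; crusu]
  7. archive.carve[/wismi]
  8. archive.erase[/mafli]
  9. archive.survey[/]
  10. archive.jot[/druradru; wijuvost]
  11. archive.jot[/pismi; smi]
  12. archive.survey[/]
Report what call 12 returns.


Now I run jot passing p='/mafli', c='li', — result: created.
Then erase passing p='/mafli', → ok.
Then relocate passing s='/sticubre', d='/mafli', — result: ok.
Next I call jot passing p='/cro_ik', c='ki_irn', — result: created.
I call survey passing p='/': [cro_ik, mafli].
Using jot passing p='/druradru', c='crusu', and observe created.
I call carve passing p='/wismi': ok.
I try erase passing p='/mafli', giving ok.
I invoke survey passing p='/', which returns [cro_ik, druradru, wismi/].
Now I run jot passing p='/druradru', c='wijuvost', which returns overwrote.
Next I call jot passing p='/pismi', c='smi', → created.
Now I run survey passing p='/', and observe [cro_ik, druradru, pismi, wismi/].

Answer: [cro_ik, druradru, pismi, wismi/]


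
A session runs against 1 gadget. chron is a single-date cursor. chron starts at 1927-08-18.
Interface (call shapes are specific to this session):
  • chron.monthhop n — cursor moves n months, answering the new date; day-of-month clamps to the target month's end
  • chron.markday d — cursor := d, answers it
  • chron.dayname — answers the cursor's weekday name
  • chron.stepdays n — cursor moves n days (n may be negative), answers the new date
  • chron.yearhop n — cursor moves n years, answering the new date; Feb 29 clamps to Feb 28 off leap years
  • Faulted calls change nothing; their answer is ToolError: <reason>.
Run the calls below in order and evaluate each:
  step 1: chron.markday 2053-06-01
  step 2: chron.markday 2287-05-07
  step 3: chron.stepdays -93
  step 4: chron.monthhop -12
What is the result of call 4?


Answer: 2286-02-03

Derivation:
·→ chron.markday(d→2053-06-01)
·← 2053-06-01
·→ chron.markday(d→2287-05-07)
·← 2287-05-07
·→ chron.stepdays(n→-93)
·← 2287-02-03
·→ chron.monthhop(n→-12)
·← 2286-02-03


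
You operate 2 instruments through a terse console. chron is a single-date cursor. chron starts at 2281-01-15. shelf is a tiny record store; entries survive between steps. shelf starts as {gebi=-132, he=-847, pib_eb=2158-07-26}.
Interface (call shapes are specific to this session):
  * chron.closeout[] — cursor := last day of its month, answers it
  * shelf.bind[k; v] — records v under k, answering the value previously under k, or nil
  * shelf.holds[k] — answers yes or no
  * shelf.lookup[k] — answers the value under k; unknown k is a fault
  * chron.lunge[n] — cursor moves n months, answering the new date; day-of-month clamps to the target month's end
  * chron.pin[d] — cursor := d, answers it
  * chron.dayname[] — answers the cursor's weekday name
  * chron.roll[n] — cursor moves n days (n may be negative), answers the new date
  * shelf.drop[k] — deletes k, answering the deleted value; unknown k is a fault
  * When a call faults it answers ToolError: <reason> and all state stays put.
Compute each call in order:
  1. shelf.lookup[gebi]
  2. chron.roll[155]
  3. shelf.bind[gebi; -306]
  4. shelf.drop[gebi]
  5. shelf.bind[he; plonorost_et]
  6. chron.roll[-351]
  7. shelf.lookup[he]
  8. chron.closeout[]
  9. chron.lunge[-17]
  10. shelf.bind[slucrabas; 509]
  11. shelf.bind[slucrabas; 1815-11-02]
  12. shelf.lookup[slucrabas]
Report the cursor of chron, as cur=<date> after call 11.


I use lookup using k=gebi, → -132.
Now I run roll using n=155, — result: 2281-06-19.
I run bind using k=gebi, v=-306, giving -132.
Then drop using k=gebi, and get -306.
Then bind using k=he, v=plonorost_et, and see -847.
I use roll using n=-351, yielding 2280-07-03.
Next I call lookup using k=he, giving plonorost_et.
Then closeout(), and get 2280-07-31.
Invoking lunge using n=-17, and get 2279-02-28.
I run bind using k=slucrabas, v=509, yielding nil.
I try bind using k=slucrabas, v=1815-11-02, and observe 509.
I invoke lookup using k=slucrabas, and see 1815-11-02.

Answer: cur=2279-02-28


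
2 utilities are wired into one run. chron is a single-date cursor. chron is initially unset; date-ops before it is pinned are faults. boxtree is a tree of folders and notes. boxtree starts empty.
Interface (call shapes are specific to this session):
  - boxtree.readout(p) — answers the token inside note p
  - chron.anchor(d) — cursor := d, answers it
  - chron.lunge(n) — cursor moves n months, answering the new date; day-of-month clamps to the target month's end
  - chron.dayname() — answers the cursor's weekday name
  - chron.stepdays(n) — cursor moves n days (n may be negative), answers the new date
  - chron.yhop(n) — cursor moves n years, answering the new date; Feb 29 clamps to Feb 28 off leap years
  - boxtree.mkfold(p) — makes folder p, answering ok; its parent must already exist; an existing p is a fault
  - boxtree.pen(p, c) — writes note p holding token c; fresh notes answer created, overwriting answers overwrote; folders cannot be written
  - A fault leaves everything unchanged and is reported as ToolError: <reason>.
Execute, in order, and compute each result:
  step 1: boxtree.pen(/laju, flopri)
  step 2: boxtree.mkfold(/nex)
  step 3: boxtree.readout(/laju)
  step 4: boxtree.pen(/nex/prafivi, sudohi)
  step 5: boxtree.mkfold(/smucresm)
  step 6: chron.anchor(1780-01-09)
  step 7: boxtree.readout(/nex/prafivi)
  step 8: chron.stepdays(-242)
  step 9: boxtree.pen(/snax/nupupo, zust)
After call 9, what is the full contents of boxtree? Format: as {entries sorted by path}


Answer: {laju=flopri, nex/, nex/prafivi=sudohi, smucresm/}

Derivation:
CALL boxtree.pen[p→/laju; c→flopri]
RET  created
CALL boxtree.mkfold[p→/nex]
RET  ok
CALL boxtree.readout[p→/laju]
RET  flopri
CALL boxtree.pen[p→/nex/prafivi; c→sudohi]
RET  created
CALL boxtree.mkfold[p→/smucresm]
RET  ok
CALL chron.anchor[d→1780-01-09]
RET  1780-01-09
CALL boxtree.readout[p→/nex/prafivi]
RET  sudohi
CALL chron.stepdays[n→-242]
RET  1779-05-12
CALL boxtree.pen[p→/snax/nupupo; c→zust]
RET  ToolError: no parent


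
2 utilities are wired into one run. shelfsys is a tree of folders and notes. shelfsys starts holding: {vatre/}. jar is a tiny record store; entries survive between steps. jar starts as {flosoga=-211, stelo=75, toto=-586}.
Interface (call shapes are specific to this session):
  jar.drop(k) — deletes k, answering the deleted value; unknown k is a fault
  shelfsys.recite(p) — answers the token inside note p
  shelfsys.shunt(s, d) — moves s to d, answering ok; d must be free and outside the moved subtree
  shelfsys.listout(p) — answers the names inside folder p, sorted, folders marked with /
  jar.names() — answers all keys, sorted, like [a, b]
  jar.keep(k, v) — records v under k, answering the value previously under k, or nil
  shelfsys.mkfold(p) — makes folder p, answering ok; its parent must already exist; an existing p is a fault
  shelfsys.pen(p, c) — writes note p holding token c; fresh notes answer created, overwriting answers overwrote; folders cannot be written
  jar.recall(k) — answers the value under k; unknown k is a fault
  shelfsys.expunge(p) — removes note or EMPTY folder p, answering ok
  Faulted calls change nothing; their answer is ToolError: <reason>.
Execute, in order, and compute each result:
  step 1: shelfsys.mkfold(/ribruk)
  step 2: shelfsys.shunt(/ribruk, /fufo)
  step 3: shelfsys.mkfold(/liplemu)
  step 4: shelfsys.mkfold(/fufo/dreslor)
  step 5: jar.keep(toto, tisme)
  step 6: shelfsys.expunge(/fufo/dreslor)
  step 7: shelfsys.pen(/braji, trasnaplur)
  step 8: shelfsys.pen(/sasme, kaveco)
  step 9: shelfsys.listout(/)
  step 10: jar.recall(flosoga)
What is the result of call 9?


% 1. shelfsys.mkfold(/ribruk) == ok
% 2. shelfsys.shunt(/ribruk, /fufo) == ok
% 3. shelfsys.mkfold(/liplemu) == ok
% 4. shelfsys.mkfold(/fufo/dreslor) == ok
% 5. jar.keep(toto, tisme) == -586
% 6. shelfsys.expunge(/fufo/dreslor) == ok
% 7. shelfsys.pen(/braji, trasnaplur) == created
% 8. shelfsys.pen(/sasme, kaveco) == created
% 9. shelfsys.listout(/) == [braji, fufo/, liplemu/, sasme, vatre/]
% 10. jar.recall(flosoga) == -211

Answer: [braji, fufo/, liplemu/, sasme, vatre/]


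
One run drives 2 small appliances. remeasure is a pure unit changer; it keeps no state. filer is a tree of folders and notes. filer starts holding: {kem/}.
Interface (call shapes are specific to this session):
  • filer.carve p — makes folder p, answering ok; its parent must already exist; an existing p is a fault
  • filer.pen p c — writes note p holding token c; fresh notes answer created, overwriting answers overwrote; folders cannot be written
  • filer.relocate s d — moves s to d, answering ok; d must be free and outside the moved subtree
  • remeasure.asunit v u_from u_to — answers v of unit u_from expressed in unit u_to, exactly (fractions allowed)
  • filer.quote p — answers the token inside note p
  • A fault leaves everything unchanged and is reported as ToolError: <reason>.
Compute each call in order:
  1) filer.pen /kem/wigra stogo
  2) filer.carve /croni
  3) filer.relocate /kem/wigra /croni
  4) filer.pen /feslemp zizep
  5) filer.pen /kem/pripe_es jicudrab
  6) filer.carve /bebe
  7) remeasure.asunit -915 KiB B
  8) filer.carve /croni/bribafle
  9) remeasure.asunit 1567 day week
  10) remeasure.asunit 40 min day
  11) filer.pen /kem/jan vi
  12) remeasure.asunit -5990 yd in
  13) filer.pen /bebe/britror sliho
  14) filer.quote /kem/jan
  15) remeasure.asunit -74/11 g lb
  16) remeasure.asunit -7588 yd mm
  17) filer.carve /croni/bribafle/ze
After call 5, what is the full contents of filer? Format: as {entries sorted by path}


Answer: {croni/, feslemp=zizep, kem/, kem/pripe_es=jicudrab, kem/wigra=stogo}

Derivation:
Using filer.pen with p=/kem/wigra, c=stogo, which returns created.
Now I run filer.carve with p=/croni, and observe ok.
Calling filer.relocate with s=/kem/wigra, d=/croni, → ToolError: exists.
Now I run filer.pen with p=/feslemp, c=zizep, and see created.
I run filer.pen with p=/kem/pripe_es, c=jicudrab, and observe created.
I try filer.carve with p=/bebe, and get ok.
Using remeasure.asunit with v=-915, u_from=KiB, u_to=B, and see -936960.
Now I run filer.carve with p=/croni/bribafle, yielding ok.
Now I run remeasure.asunit with v=1567, u_from=day, u_to=week, and observe 1567/7.
I invoke remeasure.asunit with v=40, u_from=min, u_to=day, — result: 1/36.
I invoke filer.pen with p=/kem/jan, c=vi, — result: created.
Now I run remeasure.asunit with v=-5990, u_from=yd, u_to=in, and get -215640.
Next I call filer.pen with p=/bebe/britror, c=sliho, and get created.
I try filer.quote with p=/kem/jan, which returns vi.
I try remeasure.asunit with v=-74/11, u_from=g, u_to=lb, and observe -7400000/498951607.
Now I run remeasure.asunit with v=-7588, u_from=yd, u_to=mm, yielding -34692336/5.
I invoke filer.carve with p=/croni/bribafle/ze, which returns ok.


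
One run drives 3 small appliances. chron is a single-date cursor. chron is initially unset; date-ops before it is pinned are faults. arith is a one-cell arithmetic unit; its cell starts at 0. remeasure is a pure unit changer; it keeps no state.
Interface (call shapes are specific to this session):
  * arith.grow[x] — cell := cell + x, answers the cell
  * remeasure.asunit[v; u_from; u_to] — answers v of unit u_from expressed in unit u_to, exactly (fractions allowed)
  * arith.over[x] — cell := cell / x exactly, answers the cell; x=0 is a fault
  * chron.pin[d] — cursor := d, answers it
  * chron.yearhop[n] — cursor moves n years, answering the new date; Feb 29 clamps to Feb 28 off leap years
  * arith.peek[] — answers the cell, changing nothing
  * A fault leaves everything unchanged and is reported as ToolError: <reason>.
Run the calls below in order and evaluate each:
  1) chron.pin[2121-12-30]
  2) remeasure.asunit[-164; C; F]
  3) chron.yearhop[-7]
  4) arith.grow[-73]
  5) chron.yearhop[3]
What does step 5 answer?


$ chron.pin d='2121-12-30'
  2121-12-30
$ remeasure.asunit v='-164' u_from='C' u_to='F'
  -1316/5
$ chron.yearhop n='-7'
  2114-12-30
$ arith.grow x='-73'
  -73
$ chron.yearhop n='3'
  2117-12-30

Answer: 2117-12-30


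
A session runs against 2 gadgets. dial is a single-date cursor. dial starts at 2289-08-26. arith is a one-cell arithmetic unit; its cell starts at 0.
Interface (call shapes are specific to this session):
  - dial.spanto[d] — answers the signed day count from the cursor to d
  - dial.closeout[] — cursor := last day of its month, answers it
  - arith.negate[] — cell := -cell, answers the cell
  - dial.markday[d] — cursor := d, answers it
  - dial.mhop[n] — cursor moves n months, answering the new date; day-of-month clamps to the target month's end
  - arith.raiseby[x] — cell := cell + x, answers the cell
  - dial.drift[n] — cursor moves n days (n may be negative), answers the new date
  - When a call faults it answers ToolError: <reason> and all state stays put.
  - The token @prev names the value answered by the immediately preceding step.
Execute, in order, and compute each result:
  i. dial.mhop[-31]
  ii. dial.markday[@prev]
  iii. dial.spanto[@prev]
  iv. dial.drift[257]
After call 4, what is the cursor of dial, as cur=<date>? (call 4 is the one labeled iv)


Now I run mhop on n: -31, and observe 2287-01-26.
Now I run markday on d: @prev, and see 2287-01-26.
Then spanto on d: @prev, giving 0.
Now I run drift on n: 257, and see 2287-10-10.

Answer: cur=2287-10-10


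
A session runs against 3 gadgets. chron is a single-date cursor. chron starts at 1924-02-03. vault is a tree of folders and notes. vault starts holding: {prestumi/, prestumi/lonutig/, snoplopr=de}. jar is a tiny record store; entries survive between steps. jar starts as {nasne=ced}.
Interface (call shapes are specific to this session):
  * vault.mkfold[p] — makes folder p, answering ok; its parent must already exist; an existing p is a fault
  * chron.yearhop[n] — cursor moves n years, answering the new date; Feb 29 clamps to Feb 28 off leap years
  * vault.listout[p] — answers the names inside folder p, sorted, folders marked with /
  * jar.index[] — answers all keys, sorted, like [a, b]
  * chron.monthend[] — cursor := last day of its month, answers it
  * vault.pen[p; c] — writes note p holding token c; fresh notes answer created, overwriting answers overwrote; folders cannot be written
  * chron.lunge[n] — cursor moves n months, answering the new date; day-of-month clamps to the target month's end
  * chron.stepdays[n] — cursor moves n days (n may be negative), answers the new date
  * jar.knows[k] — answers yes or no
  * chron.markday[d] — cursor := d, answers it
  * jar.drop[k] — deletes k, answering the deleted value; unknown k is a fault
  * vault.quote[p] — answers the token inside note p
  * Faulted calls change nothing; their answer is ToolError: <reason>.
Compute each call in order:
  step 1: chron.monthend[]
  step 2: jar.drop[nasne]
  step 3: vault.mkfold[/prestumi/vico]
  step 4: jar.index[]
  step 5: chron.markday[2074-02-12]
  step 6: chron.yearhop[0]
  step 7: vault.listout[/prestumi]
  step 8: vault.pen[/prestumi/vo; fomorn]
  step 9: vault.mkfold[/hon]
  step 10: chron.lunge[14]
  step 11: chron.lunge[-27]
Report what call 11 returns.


CALL chron.monthend[]
RET  1924-02-29
CALL jar.drop[nasne]
RET  ced
CALL vault.mkfold[/prestumi/vico]
RET  ok
CALL jar.index[]
RET  []
CALL chron.markday[2074-02-12]
RET  2074-02-12
CALL chron.yearhop[0]
RET  2074-02-12
CALL vault.listout[/prestumi]
RET  [lonutig/, vico/]
CALL vault.pen[/prestumi/vo; fomorn]
RET  created
CALL vault.mkfold[/hon]
RET  ok
CALL chron.lunge[14]
RET  2075-04-12
CALL chron.lunge[-27]
RET  2073-01-12

Answer: 2073-01-12


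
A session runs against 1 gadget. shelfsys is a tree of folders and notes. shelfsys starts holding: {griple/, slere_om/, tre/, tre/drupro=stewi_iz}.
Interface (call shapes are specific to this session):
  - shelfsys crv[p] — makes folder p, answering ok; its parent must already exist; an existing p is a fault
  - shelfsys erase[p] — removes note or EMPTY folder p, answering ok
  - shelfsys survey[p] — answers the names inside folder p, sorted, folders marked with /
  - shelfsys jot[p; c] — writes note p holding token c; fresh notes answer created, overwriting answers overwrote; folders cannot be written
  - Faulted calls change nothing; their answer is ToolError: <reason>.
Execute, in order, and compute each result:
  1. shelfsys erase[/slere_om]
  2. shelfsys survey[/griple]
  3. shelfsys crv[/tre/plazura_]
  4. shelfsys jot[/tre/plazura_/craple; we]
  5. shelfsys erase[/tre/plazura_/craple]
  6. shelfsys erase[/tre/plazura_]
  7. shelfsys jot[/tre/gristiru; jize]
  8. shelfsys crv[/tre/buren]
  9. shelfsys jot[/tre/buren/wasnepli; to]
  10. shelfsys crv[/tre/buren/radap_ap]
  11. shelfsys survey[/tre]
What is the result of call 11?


I use shelfsys erase on p=/slere_om, which returns ok.
I invoke shelfsys survey on p=/griple: [].
I run shelfsys crv on p=/tre/plazura_, giving ok.
I run shelfsys jot on p=/tre/plazura_/craple, c=we, and observe created.
I use shelfsys erase on p=/tre/plazura_/craple, yielding ok.
I call shelfsys erase on p=/tre/plazura_, yielding ok.
I invoke shelfsys jot on p=/tre/gristiru, c=jize, and see created.
Using shelfsys crv on p=/tre/buren: ok.
Invoking shelfsys jot on p=/tre/buren/wasnepli, c=to, and observe created.
Then shelfsys crv on p=/tre/buren/radap_ap, and see ok.
Invoking shelfsys survey on p=/tre, yielding [buren/, drupro, gristiru].

Answer: [buren/, drupro, gristiru]


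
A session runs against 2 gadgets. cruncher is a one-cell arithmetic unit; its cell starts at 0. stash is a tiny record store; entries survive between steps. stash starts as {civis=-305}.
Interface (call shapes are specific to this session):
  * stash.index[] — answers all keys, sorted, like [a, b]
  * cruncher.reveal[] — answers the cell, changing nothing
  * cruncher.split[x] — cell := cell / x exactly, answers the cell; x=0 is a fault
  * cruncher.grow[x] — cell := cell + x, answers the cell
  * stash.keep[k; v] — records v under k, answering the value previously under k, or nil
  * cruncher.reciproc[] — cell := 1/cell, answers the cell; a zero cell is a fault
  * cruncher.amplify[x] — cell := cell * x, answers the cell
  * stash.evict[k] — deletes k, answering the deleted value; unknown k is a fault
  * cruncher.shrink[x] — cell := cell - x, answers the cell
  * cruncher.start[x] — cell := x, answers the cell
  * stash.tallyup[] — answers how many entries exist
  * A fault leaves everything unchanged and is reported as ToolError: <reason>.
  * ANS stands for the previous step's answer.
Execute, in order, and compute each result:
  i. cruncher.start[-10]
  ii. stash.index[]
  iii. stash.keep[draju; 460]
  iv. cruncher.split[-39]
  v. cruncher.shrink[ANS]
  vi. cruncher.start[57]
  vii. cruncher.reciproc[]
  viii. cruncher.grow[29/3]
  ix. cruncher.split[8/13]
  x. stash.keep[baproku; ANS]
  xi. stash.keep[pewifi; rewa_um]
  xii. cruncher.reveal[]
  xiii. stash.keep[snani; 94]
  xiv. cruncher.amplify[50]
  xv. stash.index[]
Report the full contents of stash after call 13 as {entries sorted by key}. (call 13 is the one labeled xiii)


# 1. start(x: -10) == -10
# 2. index() == [civis]
# 3. keep(k: draju, v: 460) == nil
# 4. split(x: -39) == 10/39
# 5. shrink(x: ANS) == 0
# 6. start(x: 57) == 57
# 7. reciproc() == 1/57
# 8. grow(x: 29/3) == 184/19
# 9. split(x: 8/13) == 299/19
# 10. keep(k: baproku, v: ANS) == nil
# 11. keep(k: pewifi, v: rewa_um) == nil
# 12. reveal() == 299/19
# 13. keep(k: snani, v: 94) == nil
# 14. amplify(x: 50) == 14950/19
# 15. index() == [baproku, civis, draju, pewifi, snani]

Answer: {baproku=299/19, civis=-305, draju=460, pewifi=rewa_um, snani=94}


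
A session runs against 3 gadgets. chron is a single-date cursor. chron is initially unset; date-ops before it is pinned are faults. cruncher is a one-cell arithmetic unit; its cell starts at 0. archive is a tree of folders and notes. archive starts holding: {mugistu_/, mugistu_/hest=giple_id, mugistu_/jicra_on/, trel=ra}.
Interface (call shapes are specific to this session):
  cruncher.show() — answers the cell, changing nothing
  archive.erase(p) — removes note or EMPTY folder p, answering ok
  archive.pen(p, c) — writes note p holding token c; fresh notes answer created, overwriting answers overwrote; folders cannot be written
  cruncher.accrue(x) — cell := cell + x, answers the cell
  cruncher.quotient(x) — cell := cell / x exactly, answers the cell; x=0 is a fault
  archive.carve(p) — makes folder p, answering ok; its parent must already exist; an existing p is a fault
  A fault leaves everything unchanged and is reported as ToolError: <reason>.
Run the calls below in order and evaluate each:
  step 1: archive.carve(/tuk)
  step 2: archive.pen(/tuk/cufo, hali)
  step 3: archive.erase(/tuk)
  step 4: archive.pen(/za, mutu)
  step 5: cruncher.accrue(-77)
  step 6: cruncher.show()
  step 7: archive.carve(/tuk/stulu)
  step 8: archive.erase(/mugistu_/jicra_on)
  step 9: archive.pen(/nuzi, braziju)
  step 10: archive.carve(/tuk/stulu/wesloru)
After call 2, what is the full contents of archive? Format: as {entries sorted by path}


Answer: {mugistu_/, mugistu_/hest=giple_id, mugistu_/jicra_on/, trel=ra, tuk/, tuk/cufo=hali}

Derivation:
$ carve p: /tuk
:: ok
$ pen p: /tuk/cufo c: hali
:: created
$ erase p: /tuk
:: ToolError: not empty
$ pen p: /za c: mutu
:: created
$ accrue x: -77
:: -77
$ show
:: -77
$ carve p: /tuk/stulu
:: ok
$ erase p: /mugistu_/jicra_on
:: ok
$ pen p: /nuzi c: braziju
:: created
$ carve p: /tuk/stulu/wesloru
:: ok


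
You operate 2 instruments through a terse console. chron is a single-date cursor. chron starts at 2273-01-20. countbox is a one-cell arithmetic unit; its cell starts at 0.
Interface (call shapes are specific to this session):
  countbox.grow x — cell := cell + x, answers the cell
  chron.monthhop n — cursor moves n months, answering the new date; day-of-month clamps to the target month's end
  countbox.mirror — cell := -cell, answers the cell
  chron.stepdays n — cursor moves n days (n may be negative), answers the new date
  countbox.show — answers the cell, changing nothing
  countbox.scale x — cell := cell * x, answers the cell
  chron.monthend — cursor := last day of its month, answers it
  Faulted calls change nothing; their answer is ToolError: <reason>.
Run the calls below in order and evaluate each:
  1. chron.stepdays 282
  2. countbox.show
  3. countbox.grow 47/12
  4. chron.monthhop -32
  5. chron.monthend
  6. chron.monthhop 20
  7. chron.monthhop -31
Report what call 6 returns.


% 1. chron.stepdays(282) == 2273-10-29
% 2. countbox.show() == 0
% 3. countbox.grow(47/12) == 47/12
% 4. chron.monthhop(-32) == 2271-02-28
% 5. chron.monthend() == 2271-02-28
% 6. chron.monthhop(20) == 2272-10-28
% 7. chron.monthhop(-31) == 2270-03-28

Answer: 2272-10-28


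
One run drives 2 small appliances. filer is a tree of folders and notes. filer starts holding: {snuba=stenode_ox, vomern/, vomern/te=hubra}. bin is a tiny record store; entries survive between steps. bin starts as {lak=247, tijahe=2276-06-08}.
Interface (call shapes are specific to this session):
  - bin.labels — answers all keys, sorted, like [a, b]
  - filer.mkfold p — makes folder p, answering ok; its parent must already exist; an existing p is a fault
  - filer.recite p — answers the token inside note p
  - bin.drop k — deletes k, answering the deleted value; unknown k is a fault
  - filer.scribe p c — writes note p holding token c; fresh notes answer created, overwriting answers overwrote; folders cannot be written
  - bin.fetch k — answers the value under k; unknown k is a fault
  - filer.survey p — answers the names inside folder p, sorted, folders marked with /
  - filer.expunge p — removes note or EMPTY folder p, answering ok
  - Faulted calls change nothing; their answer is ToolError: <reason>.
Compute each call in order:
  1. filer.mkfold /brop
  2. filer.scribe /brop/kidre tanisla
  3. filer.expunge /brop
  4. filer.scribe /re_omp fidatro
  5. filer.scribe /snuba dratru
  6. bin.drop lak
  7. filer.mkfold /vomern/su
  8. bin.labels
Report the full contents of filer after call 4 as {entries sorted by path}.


Answer: {brop/, brop/kidre=tanisla, re_omp=fidatro, snuba=stenode_ox, vomern/, vomern/te=hubra}

Derivation:
Act: mkfold[/brop]
Obs: ok
Act: scribe[/brop/kidre; tanisla]
Obs: created
Act: expunge[/brop]
Obs: ToolError: not empty
Act: scribe[/re_omp; fidatro]
Obs: created
Act: scribe[/snuba; dratru]
Obs: overwrote
Act: drop[lak]
Obs: 247
Act: mkfold[/vomern/su]
Obs: ok
Act: labels[]
Obs: [tijahe]


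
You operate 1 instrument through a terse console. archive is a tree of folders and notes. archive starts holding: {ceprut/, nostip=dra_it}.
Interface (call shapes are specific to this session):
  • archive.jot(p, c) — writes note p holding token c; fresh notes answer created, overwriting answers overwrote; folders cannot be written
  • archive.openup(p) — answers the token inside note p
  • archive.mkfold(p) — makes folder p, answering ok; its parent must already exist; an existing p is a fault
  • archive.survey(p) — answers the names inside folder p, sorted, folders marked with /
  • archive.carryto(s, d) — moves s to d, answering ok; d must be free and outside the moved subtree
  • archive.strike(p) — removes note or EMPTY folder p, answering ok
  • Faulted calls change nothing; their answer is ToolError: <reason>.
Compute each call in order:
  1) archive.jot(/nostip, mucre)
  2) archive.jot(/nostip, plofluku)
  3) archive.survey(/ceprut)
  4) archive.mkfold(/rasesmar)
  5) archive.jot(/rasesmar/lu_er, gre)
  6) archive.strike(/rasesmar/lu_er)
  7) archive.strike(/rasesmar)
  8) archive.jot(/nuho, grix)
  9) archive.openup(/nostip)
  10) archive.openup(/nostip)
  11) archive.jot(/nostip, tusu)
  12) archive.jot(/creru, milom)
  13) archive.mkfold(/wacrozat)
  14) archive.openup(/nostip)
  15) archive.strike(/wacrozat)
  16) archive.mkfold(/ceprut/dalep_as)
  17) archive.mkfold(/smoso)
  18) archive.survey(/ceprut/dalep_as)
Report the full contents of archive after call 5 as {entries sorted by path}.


Answer: {ceprut/, nostip=plofluku, rasesmar/, rasesmar/lu_er=gre}

Derivation:
Do: archive.jot[p: /nostip; c: mucre]
See: overwrote
Do: archive.jot[p: /nostip; c: plofluku]
See: overwrote
Do: archive.survey[p: /ceprut]
See: []
Do: archive.mkfold[p: /rasesmar]
See: ok
Do: archive.jot[p: /rasesmar/lu_er; c: gre]
See: created
Do: archive.strike[p: /rasesmar/lu_er]
See: ok
Do: archive.strike[p: /rasesmar]
See: ok
Do: archive.jot[p: /nuho; c: grix]
See: created
Do: archive.openup[p: /nostip]
See: plofluku
Do: archive.openup[p: /nostip]
See: plofluku
Do: archive.jot[p: /nostip; c: tusu]
See: overwrote
Do: archive.jot[p: /creru; c: milom]
See: created
Do: archive.mkfold[p: /wacrozat]
See: ok
Do: archive.openup[p: /nostip]
See: tusu
Do: archive.strike[p: /wacrozat]
See: ok
Do: archive.mkfold[p: /ceprut/dalep_as]
See: ok
Do: archive.mkfold[p: /smoso]
See: ok
Do: archive.survey[p: /ceprut/dalep_as]
See: []


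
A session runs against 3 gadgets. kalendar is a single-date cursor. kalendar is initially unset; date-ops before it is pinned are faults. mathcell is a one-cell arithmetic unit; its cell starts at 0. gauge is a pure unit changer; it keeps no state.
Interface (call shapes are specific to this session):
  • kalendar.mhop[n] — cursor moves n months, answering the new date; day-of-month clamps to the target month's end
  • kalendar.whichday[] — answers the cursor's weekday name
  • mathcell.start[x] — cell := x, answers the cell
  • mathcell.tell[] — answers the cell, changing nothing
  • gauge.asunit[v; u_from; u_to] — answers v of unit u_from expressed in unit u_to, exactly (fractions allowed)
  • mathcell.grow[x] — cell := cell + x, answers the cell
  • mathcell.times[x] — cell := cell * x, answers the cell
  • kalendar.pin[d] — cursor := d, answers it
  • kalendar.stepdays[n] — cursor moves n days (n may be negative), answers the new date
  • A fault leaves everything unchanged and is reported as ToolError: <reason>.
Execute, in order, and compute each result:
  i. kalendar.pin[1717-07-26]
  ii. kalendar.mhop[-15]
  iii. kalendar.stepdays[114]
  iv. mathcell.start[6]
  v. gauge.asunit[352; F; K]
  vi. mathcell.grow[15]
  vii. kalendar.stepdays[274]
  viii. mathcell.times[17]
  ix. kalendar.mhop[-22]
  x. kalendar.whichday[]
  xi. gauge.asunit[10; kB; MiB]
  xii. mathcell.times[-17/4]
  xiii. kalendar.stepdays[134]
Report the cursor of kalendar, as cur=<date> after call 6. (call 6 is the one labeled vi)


% 1. kalendar.pin(1717-07-26) => 1717-07-26
% 2. kalendar.mhop(-15) => 1716-04-26
% 3. kalendar.stepdays(114) => 1716-08-18
% 4. mathcell.start(6) => 6
% 5. gauge.asunit(352, F, K) => 81167/180
% 6. mathcell.grow(15) => 21
% 7. kalendar.stepdays(274) => 1717-05-19
% 8. mathcell.times(17) => 357
% 9. kalendar.mhop(-22) => 1715-07-19
% 10. kalendar.whichday() => Friday
% 11. gauge.asunit(10, kB, MiB) => 625/65536
% 12. mathcell.times(-17/4) => -6069/4
% 13. kalendar.stepdays(134) => 1715-11-30

Answer: cur=1716-08-18


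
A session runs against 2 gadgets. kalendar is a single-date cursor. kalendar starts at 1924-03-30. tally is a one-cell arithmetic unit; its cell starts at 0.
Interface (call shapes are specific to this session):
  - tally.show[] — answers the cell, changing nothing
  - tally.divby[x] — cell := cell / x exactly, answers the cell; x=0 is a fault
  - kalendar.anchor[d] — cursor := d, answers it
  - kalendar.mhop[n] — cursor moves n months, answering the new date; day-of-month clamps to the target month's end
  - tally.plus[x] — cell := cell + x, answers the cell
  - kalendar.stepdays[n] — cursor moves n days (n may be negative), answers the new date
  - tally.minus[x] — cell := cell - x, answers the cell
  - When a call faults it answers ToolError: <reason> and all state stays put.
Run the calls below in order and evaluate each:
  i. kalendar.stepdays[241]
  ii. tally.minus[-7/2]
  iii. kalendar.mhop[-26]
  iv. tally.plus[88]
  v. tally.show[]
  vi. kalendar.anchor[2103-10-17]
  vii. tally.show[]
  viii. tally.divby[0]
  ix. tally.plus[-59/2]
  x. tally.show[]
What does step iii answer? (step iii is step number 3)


Answer: 1922-09-26

Derivation:
Do: kalendar.stepdays[241]
See: 1924-11-26
Do: tally.minus[-7/2]
See: 7/2
Do: kalendar.mhop[-26]
See: 1922-09-26
Do: tally.plus[88]
See: 183/2
Do: tally.show[]
See: 183/2
Do: kalendar.anchor[2103-10-17]
See: 2103-10-17
Do: tally.show[]
See: 183/2
Do: tally.divby[0]
See: ToolError: division by zero
Do: tally.plus[-59/2]
See: 62
Do: tally.show[]
See: 62


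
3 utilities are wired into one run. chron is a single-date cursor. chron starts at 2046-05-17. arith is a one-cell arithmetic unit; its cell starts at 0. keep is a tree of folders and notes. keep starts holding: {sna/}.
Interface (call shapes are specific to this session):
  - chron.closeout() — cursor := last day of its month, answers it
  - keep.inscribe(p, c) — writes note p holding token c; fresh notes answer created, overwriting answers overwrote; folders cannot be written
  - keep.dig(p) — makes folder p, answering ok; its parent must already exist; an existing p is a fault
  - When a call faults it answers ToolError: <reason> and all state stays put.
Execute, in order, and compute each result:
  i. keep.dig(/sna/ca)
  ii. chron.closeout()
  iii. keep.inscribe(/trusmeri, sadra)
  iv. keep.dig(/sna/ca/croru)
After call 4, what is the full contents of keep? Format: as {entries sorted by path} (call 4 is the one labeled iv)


>> keep.dig(p: /sna/ca)
<< ok
>> chron.closeout()
<< 2046-05-31
>> keep.inscribe(p: /trusmeri, c: sadra)
<< created
>> keep.dig(p: /sna/ca/croru)
<< ok

Answer: {sna/, sna/ca/, sna/ca/croru/, trusmeri=sadra}


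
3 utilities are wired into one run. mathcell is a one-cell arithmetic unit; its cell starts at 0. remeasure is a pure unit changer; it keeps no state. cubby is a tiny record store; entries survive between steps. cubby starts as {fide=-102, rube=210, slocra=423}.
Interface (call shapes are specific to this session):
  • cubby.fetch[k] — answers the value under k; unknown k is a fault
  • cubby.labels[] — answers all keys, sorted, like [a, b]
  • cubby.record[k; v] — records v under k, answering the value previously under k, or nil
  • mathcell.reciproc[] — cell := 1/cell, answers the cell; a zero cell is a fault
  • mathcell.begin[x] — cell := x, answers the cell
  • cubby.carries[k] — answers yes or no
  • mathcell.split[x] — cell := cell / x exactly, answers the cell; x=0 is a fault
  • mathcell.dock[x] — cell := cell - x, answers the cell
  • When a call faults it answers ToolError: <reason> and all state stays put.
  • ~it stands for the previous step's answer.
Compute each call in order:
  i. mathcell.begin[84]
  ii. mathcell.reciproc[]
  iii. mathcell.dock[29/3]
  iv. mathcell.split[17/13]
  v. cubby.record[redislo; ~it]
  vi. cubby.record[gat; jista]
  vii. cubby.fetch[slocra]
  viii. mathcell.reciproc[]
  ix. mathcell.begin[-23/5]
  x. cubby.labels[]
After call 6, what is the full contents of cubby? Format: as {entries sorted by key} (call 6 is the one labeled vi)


Answer: {fide=-102, gat=jista, redislo=-10543/1428, rube=210, slocra=423}

Derivation:
~$ mathcell.begin 84
= 84
~$ mathcell.reciproc
= 1/84
~$ mathcell.dock 29/3
= -811/84
~$ mathcell.split 17/13
= -10543/1428
~$ cubby.record redislo ~it
= nil
~$ cubby.record gat jista
= nil
~$ cubby.fetch slocra
= 423
~$ mathcell.reciproc
= -1428/10543
~$ mathcell.begin -23/5
= -23/5
~$ cubby.labels
= [fide, gat, redislo, rube, slocra]


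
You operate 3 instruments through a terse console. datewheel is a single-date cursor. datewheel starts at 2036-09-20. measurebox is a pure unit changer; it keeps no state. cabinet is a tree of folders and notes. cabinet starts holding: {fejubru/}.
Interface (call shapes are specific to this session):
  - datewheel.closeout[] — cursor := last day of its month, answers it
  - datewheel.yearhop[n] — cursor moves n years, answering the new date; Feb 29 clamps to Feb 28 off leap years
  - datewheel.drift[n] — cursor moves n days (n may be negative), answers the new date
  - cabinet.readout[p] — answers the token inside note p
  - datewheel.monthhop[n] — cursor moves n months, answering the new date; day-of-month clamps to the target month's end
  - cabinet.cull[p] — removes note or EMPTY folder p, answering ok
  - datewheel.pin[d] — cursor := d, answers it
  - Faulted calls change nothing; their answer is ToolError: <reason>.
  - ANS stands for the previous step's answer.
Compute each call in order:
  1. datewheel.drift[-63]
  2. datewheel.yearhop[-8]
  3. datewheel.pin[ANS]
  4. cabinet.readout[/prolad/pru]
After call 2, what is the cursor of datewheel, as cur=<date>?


Do: datewheel.drift[n=-63]
See: 2036-07-19
Do: datewheel.yearhop[n=-8]
See: 2028-07-19
Do: datewheel.pin[d=ANS]
See: 2028-07-19
Do: cabinet.readout[p=/prolad/pru]
See: ToolError: not found

Answer: cur=2028-07-19


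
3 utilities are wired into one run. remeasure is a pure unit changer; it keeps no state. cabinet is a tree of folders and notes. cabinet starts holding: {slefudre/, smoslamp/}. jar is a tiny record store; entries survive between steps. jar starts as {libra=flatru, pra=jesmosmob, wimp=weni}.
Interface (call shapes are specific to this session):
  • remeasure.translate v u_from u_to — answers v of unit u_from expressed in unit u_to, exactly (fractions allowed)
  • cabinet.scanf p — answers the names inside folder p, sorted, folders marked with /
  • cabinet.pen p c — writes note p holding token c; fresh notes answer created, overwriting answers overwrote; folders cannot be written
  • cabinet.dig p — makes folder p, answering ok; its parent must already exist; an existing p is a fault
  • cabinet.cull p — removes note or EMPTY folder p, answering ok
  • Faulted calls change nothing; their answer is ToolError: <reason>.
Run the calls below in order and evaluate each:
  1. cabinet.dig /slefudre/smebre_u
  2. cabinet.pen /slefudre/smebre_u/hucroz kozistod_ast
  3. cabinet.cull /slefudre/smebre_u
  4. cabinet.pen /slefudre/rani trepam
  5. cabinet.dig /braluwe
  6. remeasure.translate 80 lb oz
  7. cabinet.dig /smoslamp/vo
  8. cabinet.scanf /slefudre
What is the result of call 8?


I invoke dig with p: /slefudre/smebre_u, yielding ok.
Now I run pen with p: /slefudre/smebre_u/hucroz, c: kozistod_ast, and see created.
I run cull with p: /slefudre/smebre_u, and observe ToolError: not empty.
Next I call pen with p: /slefudre/rani, c: trepam, → created.
Then dig with p: /braluwe, which returns ok.
Then translate with v: 80, u_from: lb, u_to: oz, which returns 1280.
I try dig with p: /smoslamp/vo, — result: ok.
I use scanf with p: /slefudre, and observe [rani, smebre_u/].

Answer: [rani, smebre_u/]


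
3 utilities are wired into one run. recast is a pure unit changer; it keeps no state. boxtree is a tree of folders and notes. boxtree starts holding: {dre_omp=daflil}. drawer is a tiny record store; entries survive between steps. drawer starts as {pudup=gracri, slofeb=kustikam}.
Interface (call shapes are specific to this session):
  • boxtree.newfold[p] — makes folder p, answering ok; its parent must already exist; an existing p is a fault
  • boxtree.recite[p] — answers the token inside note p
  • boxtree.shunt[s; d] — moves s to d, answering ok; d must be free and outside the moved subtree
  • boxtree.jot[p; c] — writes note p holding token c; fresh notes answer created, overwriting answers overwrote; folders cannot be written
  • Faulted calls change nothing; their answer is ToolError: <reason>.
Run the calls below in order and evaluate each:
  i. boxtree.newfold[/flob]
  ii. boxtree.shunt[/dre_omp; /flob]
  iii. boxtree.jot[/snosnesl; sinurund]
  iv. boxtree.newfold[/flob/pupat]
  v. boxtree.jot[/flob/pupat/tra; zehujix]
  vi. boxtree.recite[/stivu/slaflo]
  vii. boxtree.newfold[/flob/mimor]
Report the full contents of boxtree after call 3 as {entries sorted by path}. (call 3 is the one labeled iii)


Answer: {dre_omp=daflil, flob/, snosnesl=sinurund}

Derivation:
I use newfold(p='/flob'): ok.
Next I call shunt(s='/dre_omp', d='/flob'), which returns ToolError: exists.
Using jot(p='/snosnesl', c='sinurund'), yielding created.
I try newfold(p='/flob/pupat'), → ok.
I try jot(p='/flob/pupat/tra', c='zehujix'), and get created.
I use recite(p='/stivu/slaflo'), and get ToolError: not found.
I run newfold(p='/flob/mimor'), and see ok.
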